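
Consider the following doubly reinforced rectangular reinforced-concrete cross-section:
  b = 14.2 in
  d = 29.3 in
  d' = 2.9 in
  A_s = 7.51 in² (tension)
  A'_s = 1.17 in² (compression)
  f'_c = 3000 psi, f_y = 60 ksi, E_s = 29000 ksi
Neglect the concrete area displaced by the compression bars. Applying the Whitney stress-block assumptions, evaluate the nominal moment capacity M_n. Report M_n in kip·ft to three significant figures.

Assume both steels yield.
a = (A_s − A'_s) f_y/(0.85 f'_c b) = (7.51 − 1.17) × 60/(0.85 × 3 × 14.2) = 10.505 in.
c = a/β₁ = 10.505/0.85 = 12.359 in; ε'_s = 0.003(c − d')/c = 0.0023 ≥ ε_y = 0.0021, so the compression steel yields.
M_n = (A_s − A'_s) f_y (d − a/2) + A'_s f_y (d − d') = 380.4 × (29.3 − 5.2525) + 70.2 × (29.3 − 2.9) = 9147.7 + 1853.3 = 11001.0 kip·in = 11001.0/12 = 916.75 kip·ft.

M_n ≈ 917 kip·ft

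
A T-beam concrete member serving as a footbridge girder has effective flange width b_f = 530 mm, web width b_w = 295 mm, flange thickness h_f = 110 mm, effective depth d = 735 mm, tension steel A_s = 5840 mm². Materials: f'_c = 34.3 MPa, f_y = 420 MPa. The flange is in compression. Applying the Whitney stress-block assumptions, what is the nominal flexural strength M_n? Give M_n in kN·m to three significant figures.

M_n ≈ 1590 kN·m

Tension: T = A_s f_y = 5840 × 420 = 2452800 N.
Try a within the flange: a = T/(0.85 f'_c b_f) = 2452800/(0.85 × 34.3 × 530) = 158.74 mm.
a = 158.74 > h_f = 110 mm: the block extends into the web. Split into flange-overhang and web parts.
C_f = 0.85 f'_c (b_f − b_w) h_f = 0.85 × 34.3 × (530 − 295) × 110 = 753657 N.
Remaining web compression depth: a_w = (T − C_f)/(0.85 f'_c b_w) = (2452800 − 753657)/(0.85 × 34.3 × 295) = 197.56 mm.
M_n = C_f(d − h_f/2) + (T − C_f)(d − a_w/2) = 753657 × (735 − 55) + 1699143 × (735 − 98.78) = 512.49 + 1081.03 = 1593.52 × 10⁶ N·mm.
M_n = 1593.52 kN·m.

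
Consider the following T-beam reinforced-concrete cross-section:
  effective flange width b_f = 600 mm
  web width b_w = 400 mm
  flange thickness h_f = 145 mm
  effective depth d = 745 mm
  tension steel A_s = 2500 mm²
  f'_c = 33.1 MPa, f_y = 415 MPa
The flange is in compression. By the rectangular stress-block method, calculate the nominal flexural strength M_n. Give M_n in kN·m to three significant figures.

M_n ≈ 741 kN·m

Tension: T = A_s f_y = 2500 × 415 = 1037500 N.
Try a within the flange: a = T/(0.85 f'_c b_f) = 1037500/(0.85 × 33.1 × 600) = 61.46 mm.
Since a = 61.46 ≤ h_f = 145 mm, the stress block lies entirely in the flange; analyse as a rectangular beam of width b_f.
M_n = T(d − a/2) = 1037500 × (745 − 30.73) = 741.06 × 10⁶ N·mm.
M_n = 741.06 kN·m.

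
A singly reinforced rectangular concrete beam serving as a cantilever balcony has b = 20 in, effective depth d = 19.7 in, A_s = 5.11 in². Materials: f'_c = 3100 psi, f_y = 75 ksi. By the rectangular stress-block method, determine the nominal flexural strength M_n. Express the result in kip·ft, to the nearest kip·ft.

T = A_s f_y = 5.11 × 75 = 383.25 kips.
a = T/(0.85 f'_c b) = 383.25/(0.85 × 3.1 × 20) = 7.272 in.
M_n = T(d − a/2) = 383.25 × (19.7 − 3.636) = 6156.5 kip·in = 6156.5/12 = 513.04 kip·ft.

M_n ≈ 513 kip·ft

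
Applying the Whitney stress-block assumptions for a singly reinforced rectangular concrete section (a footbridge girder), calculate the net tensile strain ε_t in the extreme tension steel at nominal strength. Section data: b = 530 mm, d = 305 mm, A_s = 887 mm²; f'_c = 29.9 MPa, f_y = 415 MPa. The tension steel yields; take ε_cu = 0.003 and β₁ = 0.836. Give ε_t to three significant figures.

a = A_s f_y/(0.85 f'_c b) = 27.33 mm.
β₁ = 0.836, so c = a/β₁ = 27.33/0.836 = 32.69 mm.
From the linear strain diagram with ε_cu = 0.003: ε_t = 0.003 (d − c)/c = 0.003 × (305 − 32.69)/32.69 = 0.0250.
Since ε_t ≥ 0.005, the section is tension-controlled.

ε_t ≈ 0.0250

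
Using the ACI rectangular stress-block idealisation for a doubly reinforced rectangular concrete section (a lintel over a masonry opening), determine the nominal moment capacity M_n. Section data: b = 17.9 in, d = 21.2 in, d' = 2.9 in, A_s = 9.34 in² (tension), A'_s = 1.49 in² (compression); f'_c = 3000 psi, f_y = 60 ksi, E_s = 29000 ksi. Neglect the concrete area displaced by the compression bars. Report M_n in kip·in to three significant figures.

Assume both steels yield.
a = (A_s − A'_s) f_y/(0.85 f'_c b) = (9.34 − 1.49) × 60/(0.85 × 3 × 17.9) = 10.319 in.
c = a/β₁ = 10.319/0.85 = 12.140 in; ε'_s = 0.003(c − d')/c = 0.0023 ≥ ε_y = 0.0021, so the compression steel yields.
M_n = (A_s − A'_s) f_y (d − a/2) + A'_s f_y (d − d') = 471 × (21.2 − 5.1595) + 89.4 × (21.2 − 2.9) = 7555.1 + 1636.0 = 9191.1 kip·in.

M_n ≈ 9190 kip·in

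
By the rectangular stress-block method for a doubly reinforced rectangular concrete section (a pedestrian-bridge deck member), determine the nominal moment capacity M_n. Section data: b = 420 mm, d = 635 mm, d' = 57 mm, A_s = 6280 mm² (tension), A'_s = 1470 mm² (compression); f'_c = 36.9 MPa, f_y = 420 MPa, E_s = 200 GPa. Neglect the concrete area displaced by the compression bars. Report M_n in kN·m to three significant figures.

M_n ≈ 1480 kN·m

Assume both tension and compression steel yield.
Net tension couple steel: A_s − A'_s = 4810 mm².
a = (A_s − A'_s) f_y / (0.85 f'_c b) = 2020200/(0.85 × 36.9 × 420) = 153.36 mm.
c = a/β₁ = 153.36/0.786 = 195.11 mm; ε'_s = 0.003(c − d')/c = 0.0021 ≥ f_y/E_s = 0.0021, so compression steel does yield.
M_n = (A_s − A'_s) f_y (d − a/2) + A'_s f_y (d − d') = [2020200 × (635 − 76.68) + 617400 × (635 − 57)] × 10⁻⁶ = 1127.92 + 356.86 = 1484.78 kN·m.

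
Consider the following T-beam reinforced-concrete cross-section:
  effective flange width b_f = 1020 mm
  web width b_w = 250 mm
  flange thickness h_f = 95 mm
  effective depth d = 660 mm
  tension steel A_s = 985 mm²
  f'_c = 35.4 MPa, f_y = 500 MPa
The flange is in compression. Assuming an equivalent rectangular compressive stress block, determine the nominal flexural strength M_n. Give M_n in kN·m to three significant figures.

M_n ≈ 321 kN·m

Tension: T = A_s f_y = 985 × 500 = 492500 N.
Try a within the flange: a = T/(0.85 f'_c b_f) = 492500/(0.85 × 35.4 × 1020) = 16.05 mm.
Since a = 16.05 ≤ h_f = 95 mm, the stress block lies entirely in the flange; analyse as a rectangular beam of width b_f.
M_n = T(d − a/2) = 492500 × (660 − 8.025) = 321.10 × 10⁶ N·mm.
M_n = 321.10 kN·m.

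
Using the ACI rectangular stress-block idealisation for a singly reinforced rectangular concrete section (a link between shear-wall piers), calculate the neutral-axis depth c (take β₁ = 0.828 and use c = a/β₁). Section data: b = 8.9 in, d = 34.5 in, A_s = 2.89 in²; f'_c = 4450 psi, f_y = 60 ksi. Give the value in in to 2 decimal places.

T = A_s f_y = 2.89 × 60 = 173.4 kips.
a = T/(0.85 f'_c b) = 173.4/(0.85 × 4.45 × 8.9) = 5.1509 in.
With β₁ = 0.828, c = a/β₁ = 5.1509/0.828 = 6.22 in.

c ≈ 6.22 in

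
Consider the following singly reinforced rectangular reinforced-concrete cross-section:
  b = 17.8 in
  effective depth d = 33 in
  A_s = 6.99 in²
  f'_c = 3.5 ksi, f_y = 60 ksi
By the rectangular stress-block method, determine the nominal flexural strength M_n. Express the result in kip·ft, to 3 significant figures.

T = A_s f_y = 6.99 × 60 = 419.4 kips.
a = T/(0.85 f'_c b) = 419.4/(0.85 × 3.5 × 17.8) = 7.920 in.
M_n = T(d − a/2) = 419.4 × (33 − 3.96) = 12179.4 kip·in = 12179.4/12 = 1014.95 kip·ft.

M_n ≈ 1010 kip·ft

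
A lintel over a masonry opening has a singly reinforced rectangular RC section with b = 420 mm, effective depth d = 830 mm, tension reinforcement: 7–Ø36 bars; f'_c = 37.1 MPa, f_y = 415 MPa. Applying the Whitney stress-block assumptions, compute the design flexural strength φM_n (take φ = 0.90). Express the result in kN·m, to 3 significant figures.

φM_n ≈ 1910 kN·m

A_s = 7 × 1018 = 7126 mm².
T = A_s f_y = 7126 × 415 = 2957290 N = 2957.29 kN.
From C = T: a = T/(0.85 f'_c b) = 2957290/(0.85 × 37.1 × 420) = 223.28 mm.
M_n = T(d − a/2) = 2957.29 kN × (830 − 111.64) mm = 2124.40 kN·m.
φM_n = 0.90 × 2124.40 = 1911.96 kN·m.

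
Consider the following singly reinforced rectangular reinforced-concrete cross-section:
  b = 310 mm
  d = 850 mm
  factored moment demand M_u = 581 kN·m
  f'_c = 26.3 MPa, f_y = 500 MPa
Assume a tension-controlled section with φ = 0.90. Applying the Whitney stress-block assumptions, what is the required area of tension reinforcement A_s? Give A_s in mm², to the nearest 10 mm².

M_n = M_u/φ = 581/0.90 = 645.556 kN·m.
With M_n = 0.85 f'_c a b (d − a/2), solve the quadratic for a:
a = d − √(d² − 2M_n/(0.85 f'_c b)) = 850 − √(850² − 2 × 645.556×10⁶/(0.85 × 26.3 × 310)) = 117.75 mm.
A_s = 0.85 f'_c a b / f_y = 0.85 × 26.3 × 117.75 × 310 / 500 = 1632.0 mm².

A_s ≈ 1630 mm²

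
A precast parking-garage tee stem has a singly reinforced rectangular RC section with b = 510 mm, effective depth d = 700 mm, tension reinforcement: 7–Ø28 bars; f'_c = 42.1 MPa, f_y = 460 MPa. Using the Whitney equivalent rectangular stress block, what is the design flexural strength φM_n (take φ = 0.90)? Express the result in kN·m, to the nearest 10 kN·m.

A_s = 7 × 616 = 4312 mm².
T = A_s f_y = 4312 × 460 = 1983520 N = 1983.52 kN.
From C = T: a = T/(0.85 f'_c b) = 1983520/(0.85 × 42.1 × 510) = 108.68 mm.
M_n = T(d − a/2) = 1983.52 kN × (700 − 54.34) mm = 1280.68 kN·m.
φM_n = 0.90 × 1280.68 = 1152.61 kN·m.

φM_n ≈ 1150 kN·m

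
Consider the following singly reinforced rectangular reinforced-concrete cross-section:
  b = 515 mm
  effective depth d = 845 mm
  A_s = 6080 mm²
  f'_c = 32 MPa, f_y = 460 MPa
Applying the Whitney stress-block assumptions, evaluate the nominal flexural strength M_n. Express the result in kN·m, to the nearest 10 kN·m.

T = A_s f_y = 6080 × 460 = 2796800 N = 2796.8 kN.
From C = T: a = T/(0.85 f'_c b) = 2796800/(0.85 × 32 × 515) = 199.66 mm.
M_n = T(d − a/2) = 2796.8 kN × (845 − 99.83) mm = 2084.09 kN·m.

M_n ≈ 2080 kN·m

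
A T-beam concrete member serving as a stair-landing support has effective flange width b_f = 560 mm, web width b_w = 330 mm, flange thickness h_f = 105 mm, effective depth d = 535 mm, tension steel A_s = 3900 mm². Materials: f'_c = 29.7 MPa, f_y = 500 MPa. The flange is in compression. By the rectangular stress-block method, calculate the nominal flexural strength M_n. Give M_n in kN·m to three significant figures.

M_n ≈ 903 kN·m

Tension: T = A_s f_y = 3900 × 500 = 1950000 N.
Try a within the flange: a = T/(0.85 f'_c b_f) = 1950000/(0.85 × 29.7 × 560) = 137.93 mm.
a = 137.93 > h_f = 105 mm: the block extends into the web. Split into flange-overhang and web parts.
C_f = 0.85 f'_c (b_f − b_w) h_f = 0.85 × 29.7 × (560 − 330) × 105 = 609667 N.
Remaining web compression depth: a_w = (T − C_f)/(0.85 f'_c b_w) = (1950000 − 609667)/(0.85 × 29.7 × 330) = 160.89 mm.
M_n = C_f(d − h_f/2) + (T − C_f)(d − a_w/2) = 609667 × (535 − 52.5) + 1340333 × (535 − 80.445) = 294.16 + 609.26 = 903.42 × 10⁶ N·mm.
M_n = 903.42 kN·m.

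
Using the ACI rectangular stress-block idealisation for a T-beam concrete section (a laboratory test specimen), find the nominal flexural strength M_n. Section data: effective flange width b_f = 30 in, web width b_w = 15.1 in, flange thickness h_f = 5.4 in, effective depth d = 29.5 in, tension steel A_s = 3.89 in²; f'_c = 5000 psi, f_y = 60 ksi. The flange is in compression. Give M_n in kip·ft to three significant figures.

Tension: T = A_s f_y = 3.89 × 60 = 233.4 kips.
Try a within the flange: a = T/(0.85 f'_c b_f) = 233.4/(0.85 × 5 × 30) = 1.831 in.
Since a = 1.831 ≤ h_f = 5.4 in, the stress block lies entirely in the flange; analyse as a rectangular beam of width b_f.
M_n = T(d − a/2) = 233.4 × (29.5 − 0.9155) = 6671.6 kip·in.
M_n = 6671.6/12 = 555.97 kip·ft.

M_n ≈ 556 kip·ft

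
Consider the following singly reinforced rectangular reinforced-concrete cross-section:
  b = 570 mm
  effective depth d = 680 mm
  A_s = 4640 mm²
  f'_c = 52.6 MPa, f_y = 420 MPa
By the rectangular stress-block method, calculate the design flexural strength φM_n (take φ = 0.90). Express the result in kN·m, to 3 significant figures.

φM_n ≈ 1130 kN·m

T = A_s f_y = 4640 × 420 = 1948800 N = 1948.8 kN.
From C = T: a = T/(0.85 f'_c b) = 1948800/(0.85 × 52.6 × 570) = 76.47 mm.
M_n = T(d − a/2) = 1948.8 kN × (680 − 38.235) mm = 1250.67 kN·m.
φM_n = 0.90 × 1250.67 = 1125.60 kN·m.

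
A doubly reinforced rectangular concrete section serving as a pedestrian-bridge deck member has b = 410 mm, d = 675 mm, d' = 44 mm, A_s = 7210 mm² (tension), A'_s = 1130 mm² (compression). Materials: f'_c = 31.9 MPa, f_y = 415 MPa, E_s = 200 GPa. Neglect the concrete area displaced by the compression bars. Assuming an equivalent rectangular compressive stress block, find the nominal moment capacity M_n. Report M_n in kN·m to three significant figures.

Assume both tension and compression steel yield.
Net tension couple steel: A_s − A'_s = 6080 mm².
a = (A_s − A'_s) f_y / (0.85 f'_c b) = 2523200/(0.85 × 31.9 × 410) = 226.96 mm.
c = a/β₁ = 226.96/0.822 = 276.11 mm; ε'_s = 0.003(c − d')/c = 0.0025 ≥ f_y/E_s = 0.0021, so compression steel does yield.
M_n = (A_s − A'_s) f_y (d − a/2) + A'_s f_y (d − d') = [2523200 × (675 − 113.48) + 468950 × (675 − 44)] × 10⁻⁶ = 1416.83 + 295.91 = 1712.74 kN·m.

M_n ≈ 1710 kN·m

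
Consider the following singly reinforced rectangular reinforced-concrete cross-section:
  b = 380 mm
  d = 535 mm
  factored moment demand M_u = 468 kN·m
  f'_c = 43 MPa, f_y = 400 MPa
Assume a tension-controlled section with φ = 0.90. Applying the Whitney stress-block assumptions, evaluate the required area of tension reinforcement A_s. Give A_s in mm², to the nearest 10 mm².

M_n = M_u/φ = 468/0.90 = 520 kN·m.
With M_n = 0.85 f'_c a b (d − a/2), solve the quadratic for a:
a = d − √(d² − 2M_n/(0.85 f'_c b)) = 535 − √(535² − 2 × 520×10⁶/(0.85 × 43 × 380)) = 75.28 mm.
A_s = 0.85 f'_c a b / f_y = 0.85 × 43 × 75.28 × 380 / 400 = 2613.9 mm².

A_s ≈ 2610 mm²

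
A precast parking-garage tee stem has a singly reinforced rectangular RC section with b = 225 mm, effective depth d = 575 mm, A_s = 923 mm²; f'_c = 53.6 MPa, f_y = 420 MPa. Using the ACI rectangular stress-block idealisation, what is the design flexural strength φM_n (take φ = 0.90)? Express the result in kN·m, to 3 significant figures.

T = A_s f_y = 923 × 420 = 387660 N = 387.66 kN.
From C = T: a = T/(0.85 f'_c b) = 387660/(0.85 × 53.6 × 225) = 37.82 mm.
M_n = T(d − a/2) = 387.66 kN × (575 − 18.91) mm = 215.57 kN·m.
φM_n = 0.90 × 215.57 = 194.01 kN·m.

φM_n ≈ 194 kN·m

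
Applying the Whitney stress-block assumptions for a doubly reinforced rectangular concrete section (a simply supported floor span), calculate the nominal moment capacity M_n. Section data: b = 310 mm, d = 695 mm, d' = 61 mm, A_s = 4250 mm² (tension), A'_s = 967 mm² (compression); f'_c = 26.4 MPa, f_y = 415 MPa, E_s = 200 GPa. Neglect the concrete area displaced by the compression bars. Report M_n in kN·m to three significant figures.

Assume both tension and compression steel yield.
Net tension couple steel: A_s − A'_s = 3283 mm².
a = (A_s − A'_s) f_y / (0.85 f'_c b) = 1362445/(0.85 × 26.4 × 310) = 195.85 mm.
c = a/β₁ = 195.85/0.85 = 230.41 mm; ε'_s = 0.003(c − d')/c = 0.0022 ≥ f_y/E_s = 0.0021, so compression steel does yield.
M_n = (A_s − A'_s) f_y (d − a/2) + A'_s f_y (d − d') = [1362445 × (695 − 97.925) + 401305 × (695 − 61)] × 10⁻⁶ = 813.48 + 254.43 = 1067.91 kN·m.

M_n ≈ 1070 kN·m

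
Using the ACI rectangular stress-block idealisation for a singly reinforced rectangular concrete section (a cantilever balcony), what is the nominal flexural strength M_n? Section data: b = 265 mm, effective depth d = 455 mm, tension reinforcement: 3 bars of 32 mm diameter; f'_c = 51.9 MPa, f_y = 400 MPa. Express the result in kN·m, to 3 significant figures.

A_s = 3 × 804 = 2412 mm².
T = A_s f_y = 2412 × 400 = 964800 N = 964.8 kN.
From C = T: a = T/(0.85 f'_c b) = 964800/(0.85 × 51.9 × 265) = 82.53 mm.
M_n = T(d − a/2) = 964.8 kN × (455 − 41.265) mm = 399.17 kN·m.

M_n ≈ 399 kN·m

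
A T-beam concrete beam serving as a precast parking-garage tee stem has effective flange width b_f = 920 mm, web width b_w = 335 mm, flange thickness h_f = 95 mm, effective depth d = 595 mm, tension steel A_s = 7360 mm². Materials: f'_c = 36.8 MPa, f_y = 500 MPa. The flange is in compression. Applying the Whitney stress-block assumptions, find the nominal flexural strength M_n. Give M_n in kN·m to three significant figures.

Tension: T = A_s f_y = 7360 × 500 = 3680000 N.
Try a within the flange: a = T/(0.85 f'_c b_f) = 3680000/(0.85 × 36.8 × 920) = 127.88 mm.
a = 127.88 > h_f = 95 mm: the block extends into the web. Split into flange-overhang and web parts.
C_f = 0.85 f'_c (b_f − b_w) h_f = 0.85 × 36.8 × (920 − 335) × 95 = 1738386 N.
Remaining web compression depth: a_w = (T − C_f)/(0.85 f'_c b_w) = (3680000 − 1738386)/(0.85 × 36.8 × 335) = 185.29 mm.
M_n = C_f(d − h_f/2) + (T − C_f)(d − a_w/2) = 1738386 × (595 − 47.5) + 1941614 × (595 − 92.645) = 951.77 + 975.38 = 1927.15 × 10⁶ N·mm.
M_n = 1927.15 kN·m.

M_n ≈ 1930 kN·m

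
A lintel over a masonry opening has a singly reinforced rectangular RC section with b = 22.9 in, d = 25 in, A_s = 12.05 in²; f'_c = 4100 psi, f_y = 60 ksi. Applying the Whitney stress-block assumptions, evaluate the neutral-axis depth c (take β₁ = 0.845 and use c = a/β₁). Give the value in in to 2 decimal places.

T = A_s f_y = 12.05 × 60 = 723 kips.
a = T/(0.85 f'_c b) = 723/(0.85 × 4.1 × 22.9) = 9.0594 in.
With β₁ = 0.845, c = a/β₁ = 9.0594/0.845 = 10.72 in.

c ≈ 10.72 in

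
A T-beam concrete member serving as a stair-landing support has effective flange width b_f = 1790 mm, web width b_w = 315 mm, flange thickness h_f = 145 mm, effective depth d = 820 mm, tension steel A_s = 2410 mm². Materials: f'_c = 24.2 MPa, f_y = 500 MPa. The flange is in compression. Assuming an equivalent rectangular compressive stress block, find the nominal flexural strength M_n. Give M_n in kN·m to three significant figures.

M_n ≈ 968 kN·m

Tension: T = A_s f_y = 2410 × 500 = 1205000 N.
Try a within the flange: a = T/(0.85 f'_c b_f) = 1205000/(0.85 × 24.2 × 1790) = 32.73 mm.
Since a = 32.73 ≤ h_f = 145 mm, the stress block lies entirely in the flange; analyse as a rectangular beam of width b_f.
M_n = T(d − a/2) = 1205000 × (820 − 16.365) = 968.38 × 10⁶ N·mm.
M_n = 968.38 kN·m.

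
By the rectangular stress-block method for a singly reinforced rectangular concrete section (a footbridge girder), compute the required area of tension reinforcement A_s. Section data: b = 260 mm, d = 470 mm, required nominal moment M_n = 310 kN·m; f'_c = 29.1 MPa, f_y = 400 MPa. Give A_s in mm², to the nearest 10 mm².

A_s ≈ 1880 mm²

With M_n = 0.85 f'_c a b (d − a/2), solve the quadratic for a:
a = d − √(d² − 2M_n/(0.85 f'_c b)) = 470 − √(470² − 2 × 310×10⁶/(0.85 × 29.1 × 260)) = 117.16 mm.
A_s = 0.85 f'_c a b / f_y = 0.85 × 29.1 × 117.16 × 260 / 400 = 1883.7 mm².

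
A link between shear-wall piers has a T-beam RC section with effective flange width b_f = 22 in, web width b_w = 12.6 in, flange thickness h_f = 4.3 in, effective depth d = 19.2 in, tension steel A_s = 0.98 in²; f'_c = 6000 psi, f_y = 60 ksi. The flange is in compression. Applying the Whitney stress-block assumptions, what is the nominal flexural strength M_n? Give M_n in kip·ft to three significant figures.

M_n ≈ 92.8 kip·ft

Tension: T = A_s f_y = 0.98 × 60 = 58.8 kips.
Try a within the flange: a = T/(0.85 f'_c b_f) = 58.8/(0.85 × 6 × 22) = 0.524 in.
Since a = 0.524 ≤ h_f = 4.3 in, the stress block lies entirely in the flange; analyse as a rectangular beam of width b_f.
M_n = T(d − a/2) = 58.8 × (19.2 − 0.262) = 1113.6 kip·in.
M_n = 1113.6/12 = 92.80 kip·ft.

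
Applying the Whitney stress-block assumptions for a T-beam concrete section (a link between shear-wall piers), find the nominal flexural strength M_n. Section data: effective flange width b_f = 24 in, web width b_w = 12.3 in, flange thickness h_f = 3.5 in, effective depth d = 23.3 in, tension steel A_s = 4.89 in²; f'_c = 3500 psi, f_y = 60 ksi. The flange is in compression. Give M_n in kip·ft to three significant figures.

M_n ≈ 518 kip·ft

Tension: T = A_s f_y = 4.89 × 60 = 293.4 kips.
Try a within the flange: a = T/(0.85 f'_c b_f) = 293.4/(0.85 × 3.5 × 24) = 4.109 in.
a = 4.109 > h_f = 3.5 in: the block extends into the web. Split into flange-overhang and web parts.
C_f = 0.85 f'_c (b_f − b_w) h_f = 0.85 × 3.5 × (24 − 12.3) × 3.5 = 121.8 kips.
Remaining web compression depth: a_w = (T − C_f)/(0.85 f'_c b_w) = (293.4 − 121.8)/(0.85 × 3.5 × 12.3) = 4.689 in.
M_n = C_f(d − h_f/2) + (T − C_f)(d − a_w/2) = 121.8 × (23.3 − 1.75) + 171.6 × (23.3 − 2.3445) = 2624.8 + 3596.0 = 6220.8 kip·in.
M_n = 6220.8/12 = 518.40 kip·ft.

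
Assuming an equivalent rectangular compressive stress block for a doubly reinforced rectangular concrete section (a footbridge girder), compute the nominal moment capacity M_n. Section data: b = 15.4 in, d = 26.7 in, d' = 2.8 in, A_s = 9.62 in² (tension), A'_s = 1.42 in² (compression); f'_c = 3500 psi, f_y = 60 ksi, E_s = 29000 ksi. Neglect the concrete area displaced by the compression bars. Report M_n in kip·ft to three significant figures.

Assume both steels yield.
a = (A_s − A'_s) f_y/(0.85 f'_c b) = (9.62 − 1.42) × 60/(0.85 × 3.5 × 15.4) = 10.739 in.
c = a/β₁ = 10.739/0.85 = 12.634 in; ε'_s = 0.003(c − d')/c = 0.0023 ≥ ε_y = 0.0021, so the compression steel yields.
M_n = (A_s − A'_s) f_y (d − a/2) + A'_s f_y (d − d') = 492 × (26.7 − 5.3695) + 85.2 × (26.7 − 2.8) = 10494.6 + 2036.3 = 12530.9 kip·in = 12530.9/12 = 1044.24 kip·ft.

M_n ≈ 1040 kip·ft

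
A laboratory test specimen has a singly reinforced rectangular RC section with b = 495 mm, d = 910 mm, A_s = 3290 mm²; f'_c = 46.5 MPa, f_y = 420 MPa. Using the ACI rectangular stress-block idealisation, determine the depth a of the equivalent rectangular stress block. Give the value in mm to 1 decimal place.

a ≈ 70.6 mm

T = A_s f_y = 3290 × 420 = 1381800 N = 1381.8 kN.
Setting C = 0.85 f'_c a b equal to T: a = 1381800/(0.85 × 46.5 × 495) = 70.6 mm.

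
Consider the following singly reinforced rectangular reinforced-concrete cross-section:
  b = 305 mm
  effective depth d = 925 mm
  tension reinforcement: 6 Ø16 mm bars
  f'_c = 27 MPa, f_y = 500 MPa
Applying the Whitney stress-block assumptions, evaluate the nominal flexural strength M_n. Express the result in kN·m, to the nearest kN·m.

A_s = 6 × 201 = 1206 mm².
T = A_s f_y = 1206 × 500 = 603000 N = 603 kN.
From C = T: a = T/(0.85 f'_c b) = 603000/(0.85 × 27 × 305) = 86.15 mm.
M_n = T(d − a/2) = 603 kN × (925 − 43.075) mm = 531.80 kN·m.

M_n ≈ 532 kN·m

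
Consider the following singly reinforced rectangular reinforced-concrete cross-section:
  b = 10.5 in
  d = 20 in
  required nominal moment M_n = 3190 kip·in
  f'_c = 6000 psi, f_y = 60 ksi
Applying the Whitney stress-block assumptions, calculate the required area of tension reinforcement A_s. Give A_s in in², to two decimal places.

A_s ≈ 2.89 in²

From M_n = 0.85 f'_c a b (d − a/2):
a = d − √(d² − 2M_n/(0.85 f'_c b)) = 20 − √(20² − 2 × 3190/(0.85 × 6 × 10.5)) = 3.241 in.
A_s = 0.85 f'_c a b / f_y = 0.85 × 6 × 3.241 × 10.5 / 60 = 2.893 in².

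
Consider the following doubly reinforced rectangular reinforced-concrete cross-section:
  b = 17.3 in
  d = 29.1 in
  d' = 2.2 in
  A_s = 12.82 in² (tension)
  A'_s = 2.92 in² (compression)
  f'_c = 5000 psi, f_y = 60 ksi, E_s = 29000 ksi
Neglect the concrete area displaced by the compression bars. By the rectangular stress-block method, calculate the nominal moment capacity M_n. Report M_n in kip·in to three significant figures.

M_n ≈ 19600 kip·in

Assume both steels yield.
a = (A_s − A'_s) f_y/(0.85 f'_c b) = (12.82 − 2.92) × 60/(0.85 × 5 × 17.3) = 8.079 in.
c = a/β₁ = 8.079/0.8 = 10.099 in; ε'_s = 0.003(c − d')/c = 0.0023 ≥ ε_y = 0.0021, so the compression steel yields.
M_n = (A_s − A'_s) f_y (d − a/2) + A'_s f_y (d − d') = 594 × (29.1 − 4.0395) + 175.2 × (29.1 − 2.2) = 14885.9 + 4712.9 = 19598.8 kip·in.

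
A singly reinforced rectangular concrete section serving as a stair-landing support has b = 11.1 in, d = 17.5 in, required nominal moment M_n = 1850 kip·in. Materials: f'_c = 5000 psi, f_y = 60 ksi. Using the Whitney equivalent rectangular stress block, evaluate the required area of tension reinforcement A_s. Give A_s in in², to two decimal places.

From M_n = 0.85 f'_c a b (d − a/2):
a = d − √(d² − 2M_n/(0.85 f'_c b)) = 17.5 − √(17.5² − 2 × 1850/(0.85 × 5 × 11.1)) = 2.406 in.
A_s = 0.85 f'_c a b / f_y = 0.85 × 5 × 2.406 × 11.1 / 60 = 1.892 in².

A_s ≈ 1.89 in²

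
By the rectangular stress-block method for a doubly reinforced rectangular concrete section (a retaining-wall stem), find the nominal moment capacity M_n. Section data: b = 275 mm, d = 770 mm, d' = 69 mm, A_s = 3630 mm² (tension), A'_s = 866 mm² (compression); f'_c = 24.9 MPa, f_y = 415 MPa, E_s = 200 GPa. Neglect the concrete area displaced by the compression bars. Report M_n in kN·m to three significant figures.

Assume both tension and compression steel yield.
Net tension couple steel: A_s − A'_s = 2764 mm².
a = (A_s − A'_s) f_y / (0.85 f'_c b) = 1147060/(0.85 × 24.9 × 275) = 197.08 mm.
c = a/β₁ = 197.08/0.85 = 231.86 mm; ε'_s = 0.003(c − d')/c = 0.0021 ≥ f_y/E_s = 0.0021, so compression steel does yield.
M_n = (A_s − A'_s) f_y (d − a/2) + A'_s f_y (d − d') = [1147060 × (770 − 98.54) + 359390 × (770 − 69)] × 10⁻⁶ = 770.20 + 251.93 = 1022.13 kN·m.

M_n ≈ 1020 kN·m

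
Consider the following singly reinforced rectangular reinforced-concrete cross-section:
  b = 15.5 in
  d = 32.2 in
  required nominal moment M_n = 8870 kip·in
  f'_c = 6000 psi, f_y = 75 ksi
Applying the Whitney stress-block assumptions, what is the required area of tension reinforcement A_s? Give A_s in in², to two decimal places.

A_s ≈ 3.90 in²

From M_n = 0.85 f'_c a b (d − a/2):
a = d − √(d² − 2M_n/(0.85 f'_c b)) = 32.2 − √(32.2² − 2 × 8870/(0.85 × 6 × 15.5)) = 3.697 in.
A_s = 0.85 f'_c a b / f_y = 0.85 × 6 × 3.697 × 15.5 / 75 = 3.897 in².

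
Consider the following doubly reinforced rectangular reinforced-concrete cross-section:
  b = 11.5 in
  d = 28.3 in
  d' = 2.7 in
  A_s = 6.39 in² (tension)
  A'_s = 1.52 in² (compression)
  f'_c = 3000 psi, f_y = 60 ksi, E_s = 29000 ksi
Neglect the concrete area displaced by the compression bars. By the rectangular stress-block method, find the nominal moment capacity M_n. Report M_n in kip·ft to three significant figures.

Assume both steels yield.
a = (A_s − A'_s) f_y/(0.85 f'_c b) = (6.39 − 1.52) × 60/(0.85 × 3 × 11.5) = 9.964 in.
c = a/β₁ = 9.964/0.85 = 11.722 in; ε'_s = 0.003(c − d')/c = 0.0023 ≥ ε_y = 0.0021, so the compression steel yields.
M_n = (A_s − A'_s) f_y (d − a/2) + A'_s f_y (d − d') = 292.2 × (28.3 − 4.982) + 91.2 × (28.3 − 2.7) = 6813.5 + 2334.7 = 9148.2 kip·in = 9148.2/12 = 762.35 kip·ft.

M_n ≈ 762 kip·ft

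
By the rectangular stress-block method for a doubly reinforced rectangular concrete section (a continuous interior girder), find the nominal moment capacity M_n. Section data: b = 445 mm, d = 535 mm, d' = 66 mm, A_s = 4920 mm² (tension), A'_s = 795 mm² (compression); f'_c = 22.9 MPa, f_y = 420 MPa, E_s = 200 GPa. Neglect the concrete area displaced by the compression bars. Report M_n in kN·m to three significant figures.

M_n ≈ 910 kN·m

Assume both tension and compression steel yield.
Net tension couple steel: A_s − A'_s = 4125 mm².
a = (A_s − A'_s) f_y / (0.85 f'_c b) = 1732500/(0.85 × 22.9 × 445) = 200.01 mm.
c = a/β₁ = 200.01/0.85 = 235.31 mm; ε'_s = 0.003(c − d')/c = 0.0022 ≥ f_y/E_s = 0.0021, so compression steel does yield.
M_n = (A_s − A'_s) f_y (d − a/2) + A'_s f_y (d − d') = [1732500 × (535 − 100.005) + 333900 × (535 − 66)] × 10⁻⁶ = 753.63 + 156.60 = 910.23 kN·m.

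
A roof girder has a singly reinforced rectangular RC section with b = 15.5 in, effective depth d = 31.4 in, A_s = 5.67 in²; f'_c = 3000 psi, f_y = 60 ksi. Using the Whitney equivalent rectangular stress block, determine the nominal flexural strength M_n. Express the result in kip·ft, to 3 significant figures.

M_n ≈ 768 kip·ft

T = A_s f_y = 5.67 × 60 = 340.2 kips.
a = T/(0.85 f'_c b) = 340.2/(0.85 × 3 × 15.5) = 8.607 in.
M_n = T(d − a/2) = 340.2 × (31.4 − 4.3035) = 9218.2 kip·in = 9218.2/12 = 768.18 kip·ft.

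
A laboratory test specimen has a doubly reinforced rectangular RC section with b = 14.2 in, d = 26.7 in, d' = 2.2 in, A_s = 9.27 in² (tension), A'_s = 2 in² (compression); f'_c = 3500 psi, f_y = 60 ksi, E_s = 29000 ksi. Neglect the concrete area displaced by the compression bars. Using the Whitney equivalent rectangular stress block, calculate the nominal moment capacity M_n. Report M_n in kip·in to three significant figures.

M_n ≈ 12300 kip·in

Assume both steels yield.
a = (A_s − A'_s) f_y/(0.85 f'_c b) = (9.27 − 2) × 60/(0.85 × 3.5 × 14.2) = 10.325 in.
c = a/β₁ = 10.325/0.85 = 12.147 in; ε'_s = 0.003(c − d')/c = 0.0025 ≥ ε_y = 0.0021, so the compression steel yields.
M_n = (A_s − A'_s) f_y (d − a/2) + A'_s f_y (d − d') = 436.2 × (26.7 − 5.1625) + 120 × (26.7 − 2.2) = 9394.7 + 2940.0 = 12334.7 kip·in.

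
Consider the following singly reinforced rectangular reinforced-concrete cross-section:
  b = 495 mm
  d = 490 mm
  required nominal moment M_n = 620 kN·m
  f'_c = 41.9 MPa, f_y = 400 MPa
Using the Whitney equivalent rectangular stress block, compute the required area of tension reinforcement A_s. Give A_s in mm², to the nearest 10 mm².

With M_n = 0.85 f'_c a b (d − a/2), solve the quadratic for a:
a = d − √(d² − 2M_n/(0.85 f'_c b)) = 490 − √(490² − 2 × 620×10⁶/(0.85 × 41.9 × 495)) = 77.98 mm.
A_s = 0.85 f'_c a b / f_y = 0.85 × 41.9 × 77.98 × 495 / 400 = 3436.9 mm².

A_s ≈ 3440 mm²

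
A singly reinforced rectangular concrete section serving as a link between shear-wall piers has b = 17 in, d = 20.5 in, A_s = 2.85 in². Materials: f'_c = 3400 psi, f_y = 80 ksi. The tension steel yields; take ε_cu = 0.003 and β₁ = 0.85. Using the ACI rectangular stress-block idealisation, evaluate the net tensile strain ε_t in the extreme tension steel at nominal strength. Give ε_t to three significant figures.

a = A_s f_y/(0.85 f'_c b) = 4.641 in.
β₁ = 0.85, so c = a/β₁ = 4.641/0.85 = 5.460 in.
From the linear strain diagram with ε_cu = 0.003: ε_t = 0.003 (d − c)/c = 0.003 × (20.5 − 5.460)/5.460 = 0.00826.
Since ε_t ≥ 0.005, the section is tension-controlled.

ε_t ≈ 0.00826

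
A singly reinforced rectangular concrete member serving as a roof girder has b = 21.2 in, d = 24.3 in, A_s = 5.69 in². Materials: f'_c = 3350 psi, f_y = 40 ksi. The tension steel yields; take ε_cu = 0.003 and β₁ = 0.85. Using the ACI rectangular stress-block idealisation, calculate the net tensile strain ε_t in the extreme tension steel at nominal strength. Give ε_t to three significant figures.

ε_t ≈ 0.0134

a = A_s f_y/(0.85 f'_c b) = 3.770 in.
β₁ = 0.85, so c = a/β₁ = 3.770/0.85 = 4.435 in.
From the linear strain diagram with ε_cu = 0.003: ε_t = 0.003 (d − c)/c = 0.003 × (24.3 − 4.435)/4.435 = 0.0134.
Since ε_t ≥ 0.005, the section is tension-controlled.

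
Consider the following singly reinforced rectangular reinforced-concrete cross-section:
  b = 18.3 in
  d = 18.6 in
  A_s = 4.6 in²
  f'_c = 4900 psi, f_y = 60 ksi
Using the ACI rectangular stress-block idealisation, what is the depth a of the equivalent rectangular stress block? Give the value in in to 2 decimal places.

T = A_s f_y = 4.6 × 60 = 276 kips.
a = T/(0.85 f'_c b) = 276/(0.85 × 4.9 × 18.3) = 3.62 in.

a ≈ 3.62 in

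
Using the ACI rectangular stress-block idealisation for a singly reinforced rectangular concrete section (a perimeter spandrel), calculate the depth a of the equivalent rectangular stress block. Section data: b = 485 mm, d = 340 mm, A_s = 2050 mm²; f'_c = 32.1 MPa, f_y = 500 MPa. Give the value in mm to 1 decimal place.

a ≈ 77.5 mm

T = A_s f_y = 2050 × 500 = 1025000 N = 1025 kN.
Setting C = 0.85 f'_c a b equal to T: a = 1025000/(0.85 × 32.1 × 485) = 77.5 mm.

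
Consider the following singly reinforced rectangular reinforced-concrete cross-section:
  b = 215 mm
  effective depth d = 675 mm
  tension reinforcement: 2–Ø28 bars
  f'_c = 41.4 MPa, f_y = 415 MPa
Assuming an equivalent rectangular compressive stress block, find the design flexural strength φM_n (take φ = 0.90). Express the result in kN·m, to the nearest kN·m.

A_s = 2 × 616 = 1232 mm².
T = A_s f_y = 1232 × 415 = 511280 N = 511.28 kN.
From C = T: a = T/(0.85 f'_c b) = 511280/(0.85 × 41.4 × 215) = 67.58 mm.
M_n = T(d − a/2) = 511.28 kN × (675 − 33.79) mm = 327.84 kN·m.
φM_n = 0.90 × 327.84 = 295.06 kN·m.

φM_n ≈ 295 kN·m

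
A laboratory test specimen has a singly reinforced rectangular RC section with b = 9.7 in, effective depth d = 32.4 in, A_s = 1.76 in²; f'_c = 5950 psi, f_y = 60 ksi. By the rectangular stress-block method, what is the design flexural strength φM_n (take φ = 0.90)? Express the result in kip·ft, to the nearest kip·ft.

T = A_s f_y = 1.76 × 60 = 105.6 kips.
a = T/(0.85 f'_c b) = 105.6/(0.85 × 5.95 × 9.7) = 2.153 in.
M_n = T(d − a/2) = 105.6 × (32.4 − 1.0765) = 3307.8 kip·in = 3307.8/12 = 275.65 kip·ft.
φM_n = 0.90 × 275.65 = 248.09 kip·ft.

φM_n ≈ 248 kip·ft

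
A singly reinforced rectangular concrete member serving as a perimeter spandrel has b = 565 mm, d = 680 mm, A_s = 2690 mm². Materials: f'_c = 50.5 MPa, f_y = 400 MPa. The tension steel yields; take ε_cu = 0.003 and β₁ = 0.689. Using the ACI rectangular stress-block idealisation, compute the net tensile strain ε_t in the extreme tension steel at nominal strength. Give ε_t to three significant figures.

ε_t ≈ 0.0287

a = A_s f_y/(0.85 f'_c b) = 44.37 mm.
β₁ = 0.689, so c = a/β₁ = 44.37/0.689 = 64.40 mm.
From the linear strain diagram with ε_cu = 0.003: ε_t = 0.003 (d − c)/c = 0.003 × (680 − 64.40)/64.40 = 0.0287.
Since ε_t ≥ 0.005, the section is tension-controlled.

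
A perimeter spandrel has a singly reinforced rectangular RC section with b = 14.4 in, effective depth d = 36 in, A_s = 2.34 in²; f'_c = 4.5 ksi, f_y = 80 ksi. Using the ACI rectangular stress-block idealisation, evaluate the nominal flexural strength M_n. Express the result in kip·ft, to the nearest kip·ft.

T = A_s f_y = 2.34 × 80 = 187.2 kips.
a = T/(0.85 f'_c b) = 187.2/(0.85 × 4.5 × 14.4) = 3.399 in.
M_n = T(d − a/2) = 187.2 × (36 − 1.6995) = 6421.1 kip·in = 6421.1/12 = 535.09 kip·ft.

M_n ≈ 535 kip·ft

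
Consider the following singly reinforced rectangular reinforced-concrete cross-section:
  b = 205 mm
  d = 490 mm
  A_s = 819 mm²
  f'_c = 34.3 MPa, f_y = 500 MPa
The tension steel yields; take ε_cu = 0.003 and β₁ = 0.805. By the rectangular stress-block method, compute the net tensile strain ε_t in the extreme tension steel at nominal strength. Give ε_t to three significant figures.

ε_t ≈ 0.0143

a = A_s f_y/(0.85 f'_c b) = 68.52 mm.
β₁ = 0.805, so c = a/β₁ = 68.52/0.805 = 85.12 mm.
From the linear strain diagram with ε_cu = 0.003: ε_t = 0.003 (d − c)/c = 0.003 × (490 − 85.12)/85.12 = 0.0143.
Since ε_t ≥ 0.005, the section is tension-controlled.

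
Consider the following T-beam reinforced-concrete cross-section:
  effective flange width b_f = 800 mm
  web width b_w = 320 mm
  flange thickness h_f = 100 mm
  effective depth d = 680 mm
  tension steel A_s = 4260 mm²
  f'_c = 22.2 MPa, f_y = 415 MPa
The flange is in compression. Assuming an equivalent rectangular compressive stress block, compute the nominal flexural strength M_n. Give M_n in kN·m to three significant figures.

Tension: T = A_s f_y = 4260 × 415 = 1767900 N.
Try a within the flange: a = T/(0.85 f'_c b_f) = 1767900/(0.85 × 22.2 × 800) = 117.11 mm.
a = 117.11 > h_f = 100 mm: the block extends into the web. Split into flange-overhang and web parts.
C_f = 0.85 f'_c (b_f − b_w) h_f = 0.85 × 22.2 × (800 − 320) × 100 = 905760 N.
Remaining web compression depth: a_w = (T − C_f)/(0.85 f'_c b_w) = (1767900 − 905760)/(0.85 × 22.2 × 320) = 142.78 mm.
M_n = C_f(d − h_f/2) + (T − C_f)(d − a_w/2) = 905760 × (680 − 50) + 862140 × (680 − 71.39) = 570.63 + 524.71 = 1095.34 × 10⁶ N·mm.
M_n = 1095.34 kN·m.

M_n ≈ 1100 kN·m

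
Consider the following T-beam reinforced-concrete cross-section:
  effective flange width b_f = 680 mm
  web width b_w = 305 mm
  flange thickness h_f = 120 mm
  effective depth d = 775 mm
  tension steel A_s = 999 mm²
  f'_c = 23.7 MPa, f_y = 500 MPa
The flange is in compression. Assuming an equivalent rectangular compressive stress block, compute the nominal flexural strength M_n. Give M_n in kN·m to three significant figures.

Tension: T = A_s f_y = 999 × 500 = 499500 N.
Try a within the flange: a = T/(0.85 f'_c b_f) = 499500/(0.85 × 23.7 × 680) = 36.46 mm.
Since a = 36.46 ≤ h_f = 120 mm, the stress block lies entirely in the flange; analyse as a rectangular beam of width b_f.
M_n = T(d − a/2) = 499500 × (775 − 18.23) = 378.01 × 10⁶ N·mm.
M_n = 378.01 kN·m.

M_n ≈ 378 kN·m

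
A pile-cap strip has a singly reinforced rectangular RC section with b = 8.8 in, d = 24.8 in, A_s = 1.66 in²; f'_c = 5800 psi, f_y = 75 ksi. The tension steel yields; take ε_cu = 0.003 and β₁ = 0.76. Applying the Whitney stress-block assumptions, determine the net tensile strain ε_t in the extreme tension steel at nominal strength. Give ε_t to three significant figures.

ε_t ≈ 0.0167

a = A_s f_y/(0.85 f'_c b) = 2.870 in.
β₁ = 0.76, so c = a/β₁ = 2.870/0.76 = 3.776 in.
From the linear strain diagram with ε_cu = 0.003: ε_t = 0.003 (d − c)/c = 0.003 × (24.8 − 3.776)/3.776 = 0.0167.
Since ε_t ≥ 0.005, the section is tension-controlled.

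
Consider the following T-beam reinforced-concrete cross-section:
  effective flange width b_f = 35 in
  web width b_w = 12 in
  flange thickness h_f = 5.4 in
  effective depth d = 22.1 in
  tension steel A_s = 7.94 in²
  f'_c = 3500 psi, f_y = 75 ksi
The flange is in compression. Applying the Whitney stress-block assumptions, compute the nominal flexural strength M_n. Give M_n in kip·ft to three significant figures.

Tension: T = A_s f_y = 7.94 × 75 = 595.5 kips.
Try a within the flange: a = T/(0.85 f'_c b_f) = 595.5/(0.85 × 3.5 × 35) = 5.719 in.
a = 5.719 > h_f = 5.4 in: the block extends into the web. Split into flange-overhang and web parts.
C_f = 0.85 f'_c (b_f − b_w) h_f = 0.85 × 3.5 × (35 − 12) × 5.4 = 369.5 kips.
Remaining web compression depth: a_w = (T − C_f)/(0.85 f'_c b_w) = (595.5 − 369.5)/(0.85 × 3.5 × 12) = 6.331 in.
M_n = C_f(d − h_f/2) + (T − C_f)(d − a_w/2) = 369.5 × (22.1 − 2.7) + 226 × (22.1 − 3.1655) = 7168.3 + 4279.2 = 11447.5 kip·in.
M_n = 11447.5/12 = 953.96 kip·ft.

M_n ≈ 954 kip·ft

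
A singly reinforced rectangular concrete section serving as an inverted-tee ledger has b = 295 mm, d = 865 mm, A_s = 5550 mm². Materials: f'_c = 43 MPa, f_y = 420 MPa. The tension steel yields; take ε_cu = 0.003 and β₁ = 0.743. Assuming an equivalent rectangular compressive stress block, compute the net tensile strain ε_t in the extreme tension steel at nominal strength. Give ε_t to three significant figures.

a = A_s f_y/(0.85 f'_c b) = 216.19 mm.
β₁ = 0.743, so c = a/β₁ = 216.19/0.743 = 290.97 mm.
From the linear strain diagram with ε_cu = 0.003: ε_t = 0.003 (d − c)/c = 0.003 × (865 − 290.97)/290.97 = 0.00592.
Since ε_t ≥ 0.005, the section is tension-controlled.

ε_t ≈ 0.00592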